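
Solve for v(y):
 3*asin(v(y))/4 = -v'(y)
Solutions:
 Integral(1/asin(_y), (_y, v(y))) = C1 - 3*y/4


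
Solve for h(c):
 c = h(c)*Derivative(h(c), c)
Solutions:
 h(c) = -sqrt(C1 + c^2)
 h(c) = sqrt(C1 + c^2)


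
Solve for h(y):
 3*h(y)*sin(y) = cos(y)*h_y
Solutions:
 h(y) = C1/cos(y)^3


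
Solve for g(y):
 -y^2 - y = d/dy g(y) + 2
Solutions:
 g(y) = C1 - y^3/3 - y^2/2 - 2*y


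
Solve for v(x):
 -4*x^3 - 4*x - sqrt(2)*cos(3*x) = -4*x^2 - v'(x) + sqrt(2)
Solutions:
 v(x) = C1 + x^4 - 4*x^3/3 + 2*x^2 + sqrt(2)*x + sqrt(2)*sin(3*x)/3


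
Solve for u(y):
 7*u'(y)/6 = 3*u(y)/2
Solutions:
 u(y) = C1*exp(9*y/7)


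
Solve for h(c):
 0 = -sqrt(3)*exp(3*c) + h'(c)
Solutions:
 h(c) = C1 + sqrt(3)*exp(3*c)/3


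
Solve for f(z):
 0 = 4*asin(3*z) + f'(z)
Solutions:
 f(z) = C1 - 4*z*asin(3*z) - 4*sqrt(1 - 9*z^2)/3


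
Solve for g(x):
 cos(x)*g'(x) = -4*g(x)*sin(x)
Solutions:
 g(x) = C1*cos(x)^4


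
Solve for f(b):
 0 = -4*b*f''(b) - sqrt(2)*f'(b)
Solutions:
 f(b) = C1 + C2*b^(1 - sqrt(2)/4)


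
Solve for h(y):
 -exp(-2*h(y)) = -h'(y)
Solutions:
 h(y) = log(-sqrt(C1 + 2*y))
 h(y) = log(C1 + 2*y)/2


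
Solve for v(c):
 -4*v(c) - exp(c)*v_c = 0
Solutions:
 v(c) = C1*exp(4*exp(-c))


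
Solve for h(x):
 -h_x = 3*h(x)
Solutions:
 h(x) = C1*exp(-3*x)


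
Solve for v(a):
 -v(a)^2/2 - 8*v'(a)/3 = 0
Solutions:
 v(a) = 16/(C1 + 3*a)


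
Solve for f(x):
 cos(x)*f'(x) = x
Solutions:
 f(x) = C1 + Integral(x/cos(x), x)


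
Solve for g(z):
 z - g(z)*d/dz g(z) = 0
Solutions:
 g(z) = -sqrt(C1 + z^2)
 g(z) = sqrt(C1 + z^2)


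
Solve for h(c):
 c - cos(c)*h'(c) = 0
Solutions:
 h(c) = C1 + Integral(c/cos(c), c)


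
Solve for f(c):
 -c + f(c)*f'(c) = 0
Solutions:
 f(c) = -sqrt(C1 + c^2)
 f(c) = sqrt(C1 + c^2)


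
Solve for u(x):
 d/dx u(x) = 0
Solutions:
 u(x) = C1


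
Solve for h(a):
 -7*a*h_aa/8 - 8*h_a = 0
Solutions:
 h(a) = C1 + C2/a^(57/7)


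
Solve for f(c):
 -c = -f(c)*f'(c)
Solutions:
 f(c) = -sqrt(C1 + c^2)
 f(c) = sqrt(C1 + c^2)


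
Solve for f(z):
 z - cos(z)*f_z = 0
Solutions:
 f(z) = C1 + Integral(z/cos(z), z)


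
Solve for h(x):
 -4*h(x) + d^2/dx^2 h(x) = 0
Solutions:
 h(x) = C1*exp(-2*x) + C2*exp(2*x)


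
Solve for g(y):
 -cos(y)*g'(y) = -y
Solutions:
 g(y) = C1 + Integral(y/cos(y), y)


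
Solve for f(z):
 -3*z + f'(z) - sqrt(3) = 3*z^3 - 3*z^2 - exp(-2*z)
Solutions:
 f(z) = C1 + 3*z^4/4 - z^3 + 3*z^2/2 + sqrt(3)*z + exp(-2*z)/2


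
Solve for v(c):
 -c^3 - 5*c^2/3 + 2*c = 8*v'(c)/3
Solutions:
 v(c) = C1 - 3*c^4/32 - 5*c^3/24 + 3*c^2/8


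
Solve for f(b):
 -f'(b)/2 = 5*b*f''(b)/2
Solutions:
 f(b) = C1 + C2*b^(4/5)


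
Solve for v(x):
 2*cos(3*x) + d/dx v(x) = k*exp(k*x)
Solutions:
 v(x) = C1 + exp(k*x) - 2*sin(3*x)/3


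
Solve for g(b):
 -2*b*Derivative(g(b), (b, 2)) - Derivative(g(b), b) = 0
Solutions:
 g(b) = C1 + C2*sqrt(b)


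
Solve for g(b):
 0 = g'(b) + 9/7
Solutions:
 g(b) = C1 - 9*b/7


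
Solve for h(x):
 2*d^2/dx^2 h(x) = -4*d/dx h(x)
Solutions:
 h(x) = C1 + C2*exp(-2*x)


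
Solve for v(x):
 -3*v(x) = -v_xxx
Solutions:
 v(x) = C3*exp(3^(1/3)*x) + (C1*sin(3^(5/6)*x/2) + C2*cos(3^(5/6)*x/2))*exp(-3^(1/3)*x/2)


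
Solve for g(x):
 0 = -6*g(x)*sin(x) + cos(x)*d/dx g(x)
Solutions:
 g(x) = C1/cos(x)^6


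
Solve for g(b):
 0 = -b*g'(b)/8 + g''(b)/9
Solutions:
 g(b) = C1 + C2*erfi(3*b/4)


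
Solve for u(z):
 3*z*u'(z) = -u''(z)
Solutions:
 u(z) = C1 + C2*erf(sqrt(6)*z/2)


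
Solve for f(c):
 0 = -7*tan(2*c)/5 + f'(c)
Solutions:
 f(c) = C1 - 7*log(cos(2*c))/10


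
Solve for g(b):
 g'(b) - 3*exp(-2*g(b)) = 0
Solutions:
 g(b) = log(-sqrt(C1 + 6*b))
 g(b) = log(C1 + 6*b)/2


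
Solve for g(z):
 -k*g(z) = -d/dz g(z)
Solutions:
 g(z) = C1*exp(k*z)


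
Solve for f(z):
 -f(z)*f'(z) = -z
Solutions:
 f(z) = -sqrt(C1 + z^2)
 f(z) = sqrt(C1 + z^2)


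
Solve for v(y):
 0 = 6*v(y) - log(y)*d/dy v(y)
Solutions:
 v(y) = C1*exp(6*li(y))


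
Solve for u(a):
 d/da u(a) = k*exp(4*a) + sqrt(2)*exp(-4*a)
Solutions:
 u(a) = C1 + k*exp(4*a)/4 - sqrt(2)*exp(-4*a)/4


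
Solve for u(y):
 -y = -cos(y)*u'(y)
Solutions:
 u(y) = C1 + Integral(y/cos(y), y)


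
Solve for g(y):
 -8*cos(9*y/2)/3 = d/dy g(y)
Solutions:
 g(y) = C1 - 16*sin(9*y/2)/27


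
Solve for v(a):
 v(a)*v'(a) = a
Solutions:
 v(a) = -sqrt(C1 + a^2)
 v(a) = sqrt(C1 + a^2)


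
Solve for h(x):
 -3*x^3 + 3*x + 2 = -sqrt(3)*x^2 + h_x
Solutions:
 h(x) = C1 - 3*x^4/4 + sqrt(3)*x^3/3 + 3*x^2/2 + 2*x


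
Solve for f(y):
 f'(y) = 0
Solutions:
 f(y) = C1


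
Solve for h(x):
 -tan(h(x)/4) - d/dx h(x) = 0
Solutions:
 h(x) = -4*asin(C1*exp(-x/4)) + 4*pi
 h(x) = 4*asin(C1*exp(-x/4))


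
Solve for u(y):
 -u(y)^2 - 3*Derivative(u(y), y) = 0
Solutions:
 u(y) = 3/(C1 + y)


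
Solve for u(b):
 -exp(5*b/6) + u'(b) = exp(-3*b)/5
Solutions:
 u(b) = C1 + 6*exp(5*b/6)/5 - exp(-3*b)/15


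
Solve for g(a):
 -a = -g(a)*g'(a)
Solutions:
 g(a) = -sqrt(C1 + a^2)
 g(a) = sqrt(C1 + a^2)


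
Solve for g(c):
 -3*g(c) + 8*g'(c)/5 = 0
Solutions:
 g(c) = C1*exp(15*c/8)


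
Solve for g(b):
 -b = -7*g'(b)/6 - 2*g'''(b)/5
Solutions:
 g(b) = C1 + C2*sin(sqrt(105)*b/6) + C3*cos(sqrt(105)*b/6) + 3*b^2/7


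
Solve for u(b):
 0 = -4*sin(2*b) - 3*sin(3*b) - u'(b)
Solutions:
 u(b) = C1 + 2*cos(2*b) + cos(3*b)


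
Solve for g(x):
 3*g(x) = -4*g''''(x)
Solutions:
 g(x) = (C1*sin(3^(1/4)*x/2) + C2*cos(3^(1/4)*x/2))*exp(-3^(1/4)*x/2) + (C3*sin(3^(1/4)*x/2) + C4*cos(3^(1/4)*x/2))*exp(3^(1/4)*x/2)


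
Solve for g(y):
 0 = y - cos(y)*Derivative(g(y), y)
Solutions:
 g(y) = C1 + Integral(y/cos(y), y)


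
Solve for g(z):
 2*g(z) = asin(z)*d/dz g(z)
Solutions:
 g(z) = C1*exp(2*Integral(1/asin(z), z))


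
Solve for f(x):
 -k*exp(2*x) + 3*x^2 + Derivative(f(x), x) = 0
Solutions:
 f(x) = C1 + k*exp(2*x)/2 - x^3


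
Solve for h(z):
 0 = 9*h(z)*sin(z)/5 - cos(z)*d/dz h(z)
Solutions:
 h(z) = C1/cos(z)^(9/5)


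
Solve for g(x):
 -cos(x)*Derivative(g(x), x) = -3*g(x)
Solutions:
 g(x) = C1*(sin(x) + 1)^(3/2)/(sin(x) - 1)^(3/2)


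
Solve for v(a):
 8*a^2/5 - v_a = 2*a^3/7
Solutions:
 v(a) = C1 - a^4/14 + 8*a^3/15


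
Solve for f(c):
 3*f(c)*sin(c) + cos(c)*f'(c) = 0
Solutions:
 f(c) = C1*cos(c)^3


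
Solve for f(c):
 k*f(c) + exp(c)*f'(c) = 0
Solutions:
 f(c) = C1*exp(k*exp(-c))


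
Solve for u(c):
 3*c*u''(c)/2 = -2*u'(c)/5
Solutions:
 u(c) = C1 + C2*c^(11/15)


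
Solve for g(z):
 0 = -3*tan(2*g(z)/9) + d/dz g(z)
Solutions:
 g(z) = -9*asin(C1*exp(2*z/3))/2 + 9*pi/2
 g(z) = 9*asin(C1*exp(2*z/3))/2


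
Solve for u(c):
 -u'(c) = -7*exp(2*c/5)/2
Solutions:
 u(c) = C1 + 35*exp(2*c/5)/4


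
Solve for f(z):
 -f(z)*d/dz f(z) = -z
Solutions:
 f(z) = -sqrt(C1 + z^2)
 f(z) = sqrt(C1 + z^2)


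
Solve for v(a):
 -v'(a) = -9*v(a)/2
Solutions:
 v(a) = C1*exp(9*a/2)


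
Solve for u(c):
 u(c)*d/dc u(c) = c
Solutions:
 u(c) = -sqrt(C1 + c^2)
 u(c) = sqrt(C1 + c^2)


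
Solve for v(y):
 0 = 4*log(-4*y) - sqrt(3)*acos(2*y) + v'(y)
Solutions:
 v(y) = C1 - 4*y*log(-y) - 8*y*log(2) + 4*y + sqrt(3)*(y*acos(2*y) - sqrt(1 - 4*y^2)/2)


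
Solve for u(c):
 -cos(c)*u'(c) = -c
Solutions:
 u(c) = C1 + Integral(c/cos(c), c)


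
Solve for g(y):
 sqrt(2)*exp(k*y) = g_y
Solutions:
 g(y) = C1 + sqrt(2)*exp(k*y)/k


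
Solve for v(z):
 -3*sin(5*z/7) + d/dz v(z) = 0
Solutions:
 v(z) = C1 - 21*cos(5*z/7)/5


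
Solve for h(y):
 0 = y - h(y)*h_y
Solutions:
 h(y) = -sqrt(C1 + y^2)
 h(y) = sqrt(C1 + y^2)


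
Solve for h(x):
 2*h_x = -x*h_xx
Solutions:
 h(x) = C1 + C2/x


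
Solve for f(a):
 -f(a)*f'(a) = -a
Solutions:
 f(a) = -sqrt(C1 + a^2)
 f(a) = sqrt(C1 + a^2)


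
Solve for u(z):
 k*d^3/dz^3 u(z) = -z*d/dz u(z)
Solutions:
 u(z) = C1 + Integral(C2*airyai(z*(-1/k)^(1/3)) + C3*airybi(z*(-1/k)^(1/3)), z)


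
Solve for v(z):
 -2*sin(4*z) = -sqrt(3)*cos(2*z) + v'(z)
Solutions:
 v(z) = C1 + sqrt(3)*sin(2*z)/2 + cos(4*z)/2


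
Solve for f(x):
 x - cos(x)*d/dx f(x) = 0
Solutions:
 f(x) = C1 + Integral(x/cos(x), x)


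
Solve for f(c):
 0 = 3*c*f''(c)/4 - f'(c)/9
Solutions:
 f(c) = C1 + C2*c^(31/27)


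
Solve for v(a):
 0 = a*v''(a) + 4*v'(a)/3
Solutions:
 v(a) = C1 + C2/a^(1/3)


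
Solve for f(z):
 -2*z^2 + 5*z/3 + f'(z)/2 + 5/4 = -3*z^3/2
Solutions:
 f(z) = C1 - 3*z^4/4 + 4*z^3/3 - 5*z^2/3 - 5*z/2


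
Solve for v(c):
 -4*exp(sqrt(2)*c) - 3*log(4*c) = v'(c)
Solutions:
 v(c) = C1 - 3*c*log(c) + 3*c*(1 - 2*log(2)) - 2*sqrt(2)*exp(sqrt(2)*c)


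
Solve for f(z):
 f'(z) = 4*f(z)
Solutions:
 f(z) = C1*exp(4*z)


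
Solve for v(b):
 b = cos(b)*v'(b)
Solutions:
 v(b) = C1 + Integral(b/cos(b), b)


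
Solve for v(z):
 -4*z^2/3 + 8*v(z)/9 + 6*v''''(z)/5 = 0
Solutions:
 v(z) = 3*z^2/2 + (C1*sin(15^(1/4)*z/3) + C2*cos(15^(1/4)*z/3))*exp(-15^(1/4)*z/3) + (C3*sin(15^(1/4)*z/3) + C4*cos(15^(1/4)*z/3))*exp(15^(1/4)*z/3)


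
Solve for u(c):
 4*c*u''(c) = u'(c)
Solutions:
 u(c) = C1 + C2*c^(5/4)


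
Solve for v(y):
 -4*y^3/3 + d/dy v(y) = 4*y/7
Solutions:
 v(y) = C1 + y^4/3 + 2*y^2/7


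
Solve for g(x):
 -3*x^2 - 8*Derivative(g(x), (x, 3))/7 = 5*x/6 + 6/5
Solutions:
 g(x) = C1 + C2*x + C3*x^2 - 7*x^5/160 - 35*x^4/1152 - 7*x^3/40


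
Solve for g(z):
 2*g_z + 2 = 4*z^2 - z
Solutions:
 g(z) = C1 + 2*z^3/3 - z^2/4 - z


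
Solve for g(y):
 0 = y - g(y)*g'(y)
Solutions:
 g(y) = -sqrt(C1 + y^2)
 g(y) = sqrt(C1 + y^2)


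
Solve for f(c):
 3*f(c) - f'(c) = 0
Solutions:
 f(c) = C1*exp(3*c)


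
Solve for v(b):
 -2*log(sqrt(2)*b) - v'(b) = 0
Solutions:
 v(b) = C1 - 2*b*log(b) - b*log(2) + 2*b


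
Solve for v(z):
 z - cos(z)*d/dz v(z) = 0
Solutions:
 v(z) = C1 + Integral(z/cos(z), z)


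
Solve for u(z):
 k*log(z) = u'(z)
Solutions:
 u(z) = C1 + k*z*log(z) - k*z


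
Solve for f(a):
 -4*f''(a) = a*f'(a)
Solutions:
 f(a) = C1 + C2*erf(sqrt(2)*a/4)


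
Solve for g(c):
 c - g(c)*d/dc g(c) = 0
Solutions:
 g(c) = -sqrt(C1 + c^2)
 g(c) = sqrt(C1 + c^2)


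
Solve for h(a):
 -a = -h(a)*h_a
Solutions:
 h(a) = -sqrt(C1 + a^2)
 h(a) = sqrt(C1 + a^2)


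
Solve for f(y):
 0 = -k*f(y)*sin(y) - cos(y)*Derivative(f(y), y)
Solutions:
 f(y) = C1*exp(k*log(cos(y)))


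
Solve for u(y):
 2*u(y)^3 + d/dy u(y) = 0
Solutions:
 u(y) = -sqrt(2)*sqrt(-1/(C1 - 2*y))/2
 u(y) = sqrt(2)*sqrt(-1/(C1 - 2*y))/2


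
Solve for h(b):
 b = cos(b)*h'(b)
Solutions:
 h(b) = C1 + Integral(b/cos(b), b)


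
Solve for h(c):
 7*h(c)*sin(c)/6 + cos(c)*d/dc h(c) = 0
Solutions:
 h(c) = C1*cos(c)^(7/6)


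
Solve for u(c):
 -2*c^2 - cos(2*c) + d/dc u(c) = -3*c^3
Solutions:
 u(c) = C1 - 3*c^4/4 + 2*c^3/3 + sin(2*c)/2


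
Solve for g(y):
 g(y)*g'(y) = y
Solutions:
 g(y) = -sqrt(C1 + y^2)
 g(y) = sqrt(C1 + y^2)


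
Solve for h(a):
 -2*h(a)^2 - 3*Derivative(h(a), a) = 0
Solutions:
 h(a) = 3/(C1 + 2*a)


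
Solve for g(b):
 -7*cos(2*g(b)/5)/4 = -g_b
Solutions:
 -7*b/4 - 5*log(sin(2*g(b)/5) - 1)/4 + 5*log(sin(2*g(b)/5) + 1)/4 = C1


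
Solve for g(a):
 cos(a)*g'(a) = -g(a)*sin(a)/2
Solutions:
 g(a) = C1*sqrt(cos(a))


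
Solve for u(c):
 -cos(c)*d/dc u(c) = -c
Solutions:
 u(c) = C1 + Integral(c/cos(c), c)


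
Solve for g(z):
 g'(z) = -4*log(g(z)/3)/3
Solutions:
 -3*Integral(1/(-log(_y) + log(3)), (_y, g(z)))/4 = C1 - z


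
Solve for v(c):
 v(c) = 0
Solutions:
 v(c) = 0


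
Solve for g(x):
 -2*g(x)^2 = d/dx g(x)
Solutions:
 g(x) = 1/(C1 + 2*x)


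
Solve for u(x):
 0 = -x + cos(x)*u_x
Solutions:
 u(x) = C1 + Integral(x/cos(x), x)


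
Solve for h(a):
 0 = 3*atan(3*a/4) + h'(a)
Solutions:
 h(a) = C1 - 3*a*atan(3*a/4) + 2*log(9*a^2 + 16)


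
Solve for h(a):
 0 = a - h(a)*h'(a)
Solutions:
 h(a) = -sqrt(C1 + a^2)
 h(a) = sqrt(C1 + a^2)


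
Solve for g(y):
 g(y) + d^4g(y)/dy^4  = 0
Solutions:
 g(y) = (C1*sin(sqrt(2)*y/2) + C2*cos(sqrt(2)*y/2))*exp(-sqrt(2)*y/2) + (C3*sin(sqrt(2)*y/2) + C4*cos(sqrt(2)*y/2))*exp(sqrt(2)*y/2)


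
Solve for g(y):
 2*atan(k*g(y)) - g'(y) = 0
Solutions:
 Integral(1/atan(_y*k), (_y, g(y))) = C1 + 2*y


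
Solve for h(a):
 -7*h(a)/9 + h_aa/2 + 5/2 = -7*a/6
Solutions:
 h(a) = C1*exp(-sqrt(14)*a/3) + C2*exp(sqrt(14)*a/3) + 3*a/2 + 45/14


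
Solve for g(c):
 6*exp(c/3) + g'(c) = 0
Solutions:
 g(c) = C1 - 18*exp(c/3)


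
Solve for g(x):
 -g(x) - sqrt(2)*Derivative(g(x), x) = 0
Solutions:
 g(x) = C1*exp(-sqrt(2)*x/2)


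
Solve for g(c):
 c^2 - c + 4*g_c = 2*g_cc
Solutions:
 g(c) = C1 + C2*exp(2*c) - c^3/12


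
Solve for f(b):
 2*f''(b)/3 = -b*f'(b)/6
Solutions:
 f(b) = C1 + C2*erf(sqrt(2)*b/4)


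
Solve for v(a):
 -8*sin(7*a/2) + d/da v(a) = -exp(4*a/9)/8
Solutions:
 v(a) = C1 - 9*exp(4*a/9)/32 - 16*cos(7*a/2)/7


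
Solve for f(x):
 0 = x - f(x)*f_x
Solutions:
 f(x) = -sqrt(C1 + x^2)
 f(x) = sqrt(C1 + x^2)


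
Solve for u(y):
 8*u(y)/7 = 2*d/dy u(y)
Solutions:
 u(y) = C1*exp(4*y/7)


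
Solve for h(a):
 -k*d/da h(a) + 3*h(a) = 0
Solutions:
 h(a) = C1*exp(3*a/k)


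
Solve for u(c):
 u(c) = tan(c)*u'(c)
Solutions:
 u(c) = C1*sin(c)


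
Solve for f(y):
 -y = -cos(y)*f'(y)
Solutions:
 f(y) = C1 + Integral(y/cos(y), y)


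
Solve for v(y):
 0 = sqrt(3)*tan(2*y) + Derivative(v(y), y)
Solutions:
 v(y) = C1 + sqrt(3)*log(cos(2*y))/2


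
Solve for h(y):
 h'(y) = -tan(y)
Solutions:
 h(y) = C1 + log(cos(y))


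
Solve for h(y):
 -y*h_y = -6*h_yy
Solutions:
 h(y) = C1 + C2*erfi(sqrt(3)*y/6)


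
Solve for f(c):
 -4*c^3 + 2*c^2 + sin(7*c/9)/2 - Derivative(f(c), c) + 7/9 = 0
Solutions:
 f(c) = C1 - c^4 + 2*c^3/3 + 7*c/9 - 9*cos(7*c/9)/14


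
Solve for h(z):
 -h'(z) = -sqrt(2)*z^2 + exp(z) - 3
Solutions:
 h(z) = C1 + sqrt(2)*z^3/3 + 3*z - exp(z)


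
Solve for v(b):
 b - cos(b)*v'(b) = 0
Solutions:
 v(b) = C1 + Integral(b/cos(b), b)


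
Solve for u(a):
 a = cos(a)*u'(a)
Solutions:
 u(a) = C1 + Integral(a/cos(a), a)


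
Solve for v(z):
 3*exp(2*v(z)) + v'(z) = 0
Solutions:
 v(z) = log(-sqrt(-1/(C1 - 3*z))) - log(2)/2
 v(z) = log(-1/(C1 - 3*z))/2 - log(2)/2


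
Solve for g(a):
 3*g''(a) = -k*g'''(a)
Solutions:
 g(a) = C1 + C2*a + C3*exp(-3*a/k)


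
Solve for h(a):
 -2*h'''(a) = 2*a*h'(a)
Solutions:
 h(a) = C1 + Integral(C2*airyai(-a) + C3*airybi(-a), a)


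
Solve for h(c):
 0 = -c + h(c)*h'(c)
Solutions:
 h(c) = -sqrt(C1 + c^2)
 h(c) = sqrt(C1 + c^2)


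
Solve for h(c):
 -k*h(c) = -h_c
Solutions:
 h(c) = C1*exp(c*k)


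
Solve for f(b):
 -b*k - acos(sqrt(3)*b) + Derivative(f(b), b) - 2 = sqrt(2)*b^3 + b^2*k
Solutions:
 f(b) = C1 + sqrt(2)*b^4/4 + b^3*k/3 + b^2*k/2 + b*acos(sqrt(3)*b) + 2*b - sqrt(3)*sqrt(1 - 3*b^2)/3


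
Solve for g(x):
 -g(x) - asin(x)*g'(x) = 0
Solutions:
 g(x) = C1*exp(-Integral(1/asin(x), x))


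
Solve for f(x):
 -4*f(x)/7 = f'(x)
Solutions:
 f(x) = C1*exp(-4*x/7)


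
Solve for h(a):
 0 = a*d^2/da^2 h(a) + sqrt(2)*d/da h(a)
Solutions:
 h(a) = C1 + C2*a^(1 - sqrt(2))


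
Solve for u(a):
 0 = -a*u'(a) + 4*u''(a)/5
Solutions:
 u(a) = C1 + C2*erfi(sqrt(10)*a/4)


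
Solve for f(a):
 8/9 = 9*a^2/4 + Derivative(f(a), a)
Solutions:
 f(a) = C1 - 3*a^3/4 + 8*a/9


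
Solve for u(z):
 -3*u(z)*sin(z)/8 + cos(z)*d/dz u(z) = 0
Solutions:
 u(z) = C1/cos(z)^(3/8)


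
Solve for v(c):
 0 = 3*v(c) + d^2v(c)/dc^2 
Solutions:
 v(c) = C1*sin(sqrt(3)*c) + C2*cos(sqrt(3)*c)


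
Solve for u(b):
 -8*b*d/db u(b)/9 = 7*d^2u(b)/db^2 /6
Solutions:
 u(b) = C1 + C2*erf(2*sqrt(42)*b/21)


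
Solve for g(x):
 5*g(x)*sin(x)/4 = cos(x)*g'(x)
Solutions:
 g(x) = C1/cos(x)^(5/4)


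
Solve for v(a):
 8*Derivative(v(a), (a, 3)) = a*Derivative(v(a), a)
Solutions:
 v(a) = C1 + Integral(C2*airyai(a/2) + C3*airybi(a/2), a)


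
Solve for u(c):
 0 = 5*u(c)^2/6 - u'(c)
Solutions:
 u(c) = -6/(C1 + 5*c)


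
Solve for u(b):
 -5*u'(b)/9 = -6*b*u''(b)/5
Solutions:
 u(b) = C1 + C2*b^(79/54)


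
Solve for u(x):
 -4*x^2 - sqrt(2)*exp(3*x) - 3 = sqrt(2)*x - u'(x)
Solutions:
 u(x) = C1 + 4*x^3/3 + sqrt(2)*x^2/2 + 3*x + sqrt(2)*exp(3*x)/3


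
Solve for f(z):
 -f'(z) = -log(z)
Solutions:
 f(z) = C1 + z*log(z) - z


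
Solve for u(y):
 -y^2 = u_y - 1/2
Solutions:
 u(y) = C1 - y^3/3 + y/2


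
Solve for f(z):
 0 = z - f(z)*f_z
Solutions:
 f(z) = -sqrt(C1 + z^2)
 f(z) = sqrt(C1 + z^2)


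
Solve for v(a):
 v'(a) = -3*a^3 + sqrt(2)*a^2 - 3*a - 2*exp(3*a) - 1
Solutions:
 v(a) = C1 - 3*a^4/4 + sqrt(2)*a^3/3 - 3*a^2/2 - a - 2*exp(3*a)/3


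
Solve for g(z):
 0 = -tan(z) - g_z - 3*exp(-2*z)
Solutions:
 g(z) = C1 - log(tan(z)^2 + 1)/2 + 3*exp(-2*z)/2


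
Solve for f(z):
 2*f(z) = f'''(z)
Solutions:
 f(z) = C3*exp(2^(1/3)*z) + (C1*sin(2^(1/3)*sqrt(3)*z/2) + C2*cos(2^(1/3)*sqrt(3)*z/2))*exp(-2^(1/3)*z/2)


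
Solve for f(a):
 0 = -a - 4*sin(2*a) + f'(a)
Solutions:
 f(a) = C1 + a^2/2 - 2*cos(2*a)


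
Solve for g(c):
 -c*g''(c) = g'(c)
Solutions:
 g(c) = C1 + C2*log(c)


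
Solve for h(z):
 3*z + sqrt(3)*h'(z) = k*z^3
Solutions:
 h(z) = C1 + sqrt(3)*k*z^4/12 - sqrt(3)*z^2/2


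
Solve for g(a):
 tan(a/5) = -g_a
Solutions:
 g(a) = C1 + 5*log(cos(a/5))


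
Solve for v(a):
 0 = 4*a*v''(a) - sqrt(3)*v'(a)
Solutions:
 v(a) = C1 + C2*a^(sqrt(3)/4 + 1)


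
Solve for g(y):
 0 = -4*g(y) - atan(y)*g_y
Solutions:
 g(y) = C1*exp(-4*Integral(1/atan(y), y))


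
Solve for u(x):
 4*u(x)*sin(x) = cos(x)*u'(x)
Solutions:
 u(x) = C1/cos(x)^4


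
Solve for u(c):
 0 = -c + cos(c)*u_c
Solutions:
 u(c) = C1 + Integral(c/cos(c), c)


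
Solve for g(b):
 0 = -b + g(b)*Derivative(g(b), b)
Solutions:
 g(b) = -sqrt(C1 + b^2)
 g(b) = sqrt(C1 + b^2)


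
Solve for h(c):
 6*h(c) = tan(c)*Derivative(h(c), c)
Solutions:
 h(c) = C1*sin(c)^6


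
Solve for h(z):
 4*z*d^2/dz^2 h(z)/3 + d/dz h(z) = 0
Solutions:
 h(z) = C1 + C2*z^(1/4)


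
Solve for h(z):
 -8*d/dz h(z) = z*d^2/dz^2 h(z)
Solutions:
 h(z) = C1 + C2/z^7


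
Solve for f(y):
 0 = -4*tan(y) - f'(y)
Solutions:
 f(y) = C1 + 4*log(cos(y))


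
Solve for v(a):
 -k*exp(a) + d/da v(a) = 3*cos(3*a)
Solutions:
 v(a) = C1 + k*exp(a) + sin(3*a)


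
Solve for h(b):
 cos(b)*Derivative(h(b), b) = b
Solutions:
 h(b) = C1 + Integral(b/cos(b), b)


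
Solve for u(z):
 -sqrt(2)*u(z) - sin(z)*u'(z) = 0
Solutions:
 u(z) = C1*(cos(z) + 1)^(sqrt(2)/2)/(cos(z) - 1)^(sqrt(2)/2)


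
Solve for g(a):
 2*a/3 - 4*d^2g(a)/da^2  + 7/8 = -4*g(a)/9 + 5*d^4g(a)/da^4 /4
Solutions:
 g(a) = C1*exp(-2*sqrt(15)*a*sqrt(-6 + sqrt(41))/15) + C2*exp(2*sqrt(15)*a*sqrt(-6 + sqrt(41))/15) + C3*sin(2*sqrt(15)*a*sqrt(6 + sqrt(41))/15) + C4*cos(2*sqrt(15)*a*sqrt(6 + sqrt(41))/15) - 3*a/2 - 63/32


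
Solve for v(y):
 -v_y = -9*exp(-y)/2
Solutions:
 v(y) = C1 - 9*exp(-y)/2


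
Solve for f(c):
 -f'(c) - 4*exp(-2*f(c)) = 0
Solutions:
 f(c) = log(-sqrt(C1 - 8*c))
 f(c) = log(C1 - 8*c)/2


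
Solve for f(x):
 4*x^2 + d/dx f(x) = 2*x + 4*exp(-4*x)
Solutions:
 f(x) = C1 - 4*x^3/3 + x^2 - exp(-4*x)


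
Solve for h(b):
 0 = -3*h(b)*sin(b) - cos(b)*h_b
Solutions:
 h(b) = C1*cos(b)^3


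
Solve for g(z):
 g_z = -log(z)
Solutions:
 g(z) = C1 - z*log(z) + z


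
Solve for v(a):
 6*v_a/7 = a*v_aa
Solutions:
 v(a) = C1 + C2*a^(13/7)


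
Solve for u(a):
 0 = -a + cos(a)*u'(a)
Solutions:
 u(a) = C1 + Integral(a/cos(a), a)


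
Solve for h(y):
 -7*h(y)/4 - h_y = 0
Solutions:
 h(y) = C1*exp(-7*y/4)


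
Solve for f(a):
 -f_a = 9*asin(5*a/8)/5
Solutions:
 f(a) = C1 - 9*a*asin(5*a/8)/5 - 9*sqrt(64 - 25*a^2)/25


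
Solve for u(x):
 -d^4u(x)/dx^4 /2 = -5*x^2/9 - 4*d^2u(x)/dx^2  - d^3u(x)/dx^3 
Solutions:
 u(x) = C1 + C2*x + C3*exp(-2*x) + C4*exp(4*x) - 5*x^4/432 + 5*x^3/432 - 5*x^2/192


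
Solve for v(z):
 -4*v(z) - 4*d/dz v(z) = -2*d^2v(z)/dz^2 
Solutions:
 v(z) = C1*exp(z*(1 - sqrt(3))) + C2*exp(z*(1 + sqrt(3)))


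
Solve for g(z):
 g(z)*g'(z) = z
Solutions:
 g(z) = -sqrt(C1 + z^2)
 g(z) = sqrt(C1 + z^2)


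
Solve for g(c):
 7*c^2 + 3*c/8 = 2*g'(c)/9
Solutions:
 g(c) = C1 + 21*c^3/2 + 27*c^2/32


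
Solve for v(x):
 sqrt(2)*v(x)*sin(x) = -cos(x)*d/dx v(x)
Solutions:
 v(x) = C1*cos(x)^(sqrt(2))


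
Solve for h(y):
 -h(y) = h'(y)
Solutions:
 h(y) = C1*exp(-y)


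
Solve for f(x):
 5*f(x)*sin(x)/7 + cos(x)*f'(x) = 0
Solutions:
 f(x) = C1*cos(x)^(5/7)


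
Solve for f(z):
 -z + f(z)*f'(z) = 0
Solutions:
 f(z) = -sqrt(C1 + z^2)
 f(z) = sqrt(C1 + z^2)


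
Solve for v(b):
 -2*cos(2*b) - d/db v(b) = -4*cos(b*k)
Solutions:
 v(b) = C1 - sin(2*b) + 4*sin(b*k)/k


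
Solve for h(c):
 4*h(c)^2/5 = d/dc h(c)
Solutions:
 h(c) = -5/(C1 + 4*c)


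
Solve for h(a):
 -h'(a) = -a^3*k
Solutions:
 h(a) = C1 + a^4*k/4


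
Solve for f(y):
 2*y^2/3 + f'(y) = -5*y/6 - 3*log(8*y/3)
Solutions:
 f(y) = C1 - 2*y^3/9 - 5*y^2/12 - 3*y*log(y) - 9*y*log(2) + 3*y + 3*y*log(3)


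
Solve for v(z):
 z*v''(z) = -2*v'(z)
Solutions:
 v(z) = C1 + C2/z


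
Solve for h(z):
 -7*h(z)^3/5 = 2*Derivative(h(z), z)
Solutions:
 h(z) = -sqrt(5)*sqrt(-1/(C1 - 7*z))
 h(z) = sqrt(5)*sqrt(-1/(C1 - 7*z))


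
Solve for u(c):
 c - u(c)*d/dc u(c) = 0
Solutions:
 u(c) = -sqrt(C1 + c^2)
 u(c) = sqrt(C1 + c^2)


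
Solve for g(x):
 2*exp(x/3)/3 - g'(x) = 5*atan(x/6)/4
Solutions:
 g(x) = C1 - 5*x*atan(x/6)/4 + 2*exp(x/3) + 15*log(x^2 + 36)/4


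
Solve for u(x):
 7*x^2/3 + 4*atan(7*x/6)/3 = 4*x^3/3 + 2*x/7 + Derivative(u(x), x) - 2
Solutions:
 u(x) = C1 - x^4/3 + 7*x^3/9 - x^2/7 + 4*x*atan(7*x/6)/3 + 2*x - 4*log(49*x^2 + 36)/7


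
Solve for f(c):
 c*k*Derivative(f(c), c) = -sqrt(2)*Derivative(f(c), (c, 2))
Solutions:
 f(c) = Piecewise((-2^(3/4)*sqrt(pi)*C1*erf(2^(1/4)*c*sqrt(k)/2)/(2*sqrt(k)) - C2, (k > 0) | (k < 0)), (-C1*c - C2, True))


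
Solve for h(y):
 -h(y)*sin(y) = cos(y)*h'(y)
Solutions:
 h(y) = C1*cos(y)


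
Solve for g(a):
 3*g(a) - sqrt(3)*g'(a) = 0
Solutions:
 g(a) = C1*exp(sqrt(3)*a)


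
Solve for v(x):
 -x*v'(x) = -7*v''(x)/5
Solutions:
 v(x) = C1 + C2*erfi(sqrt(70)*x/14)


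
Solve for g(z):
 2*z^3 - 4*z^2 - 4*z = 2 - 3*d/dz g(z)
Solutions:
 g(z) = C1 - z^4/6 + 4*z^3/9 + 2*z^2/3 + 2*z/3


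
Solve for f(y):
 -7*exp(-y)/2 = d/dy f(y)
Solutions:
 f(y) = C1 + 7*exp(-y)/2


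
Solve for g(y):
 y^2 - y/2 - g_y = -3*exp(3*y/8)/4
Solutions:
 g(y) = C1 + y^3/3 - y^2/4 + 2*exp(3*y/8)


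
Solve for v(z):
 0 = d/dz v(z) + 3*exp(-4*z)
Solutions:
 v(z) = C1 + 3*exp(-4*z)/4


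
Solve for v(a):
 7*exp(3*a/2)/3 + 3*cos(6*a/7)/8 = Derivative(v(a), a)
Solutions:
 v(a) = C1 + 14*exp(3*a/2)/9 + 7*sin(6*a/7)/16


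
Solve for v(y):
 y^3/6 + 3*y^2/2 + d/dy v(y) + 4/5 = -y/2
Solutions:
 v(y) = C1 - y^4/24 - y^3/2 - y^2/4 - 4*y/5


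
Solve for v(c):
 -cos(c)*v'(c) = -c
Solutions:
 v(c) = C1 + Integral(c/cos(c), c)


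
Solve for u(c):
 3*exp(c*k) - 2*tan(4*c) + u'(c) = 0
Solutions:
 u(c) = C1 - 3*Piecewise((exp(c*k)/k, Ne(k, 0)), (c, True)) - log(cos(4*c))/2


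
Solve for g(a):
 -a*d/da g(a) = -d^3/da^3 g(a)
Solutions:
 g(a) = C1 + Integral(C2*airyai(a) + C3*airybi(a), a)


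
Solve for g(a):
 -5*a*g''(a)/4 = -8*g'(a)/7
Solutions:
 g(a) = C1 + C2*a^(67/35)


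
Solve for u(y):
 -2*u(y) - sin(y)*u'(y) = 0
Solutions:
 u(y) = C1*(cos(y) + 1)/(cos(y) - 1)


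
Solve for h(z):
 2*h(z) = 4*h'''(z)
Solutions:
 h(z) = C3*exp(2^(2/3)*z/2) + (C1*sin(2^(2/3)*sqrt(3)*z/4) + C2*cos(2^(2/3)*sqrt(3)*z/4))*exp(-2^(2/3)*z/4)


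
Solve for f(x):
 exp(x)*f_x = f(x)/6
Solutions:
 f(x) = C1*exp(-exp(-x)/6)


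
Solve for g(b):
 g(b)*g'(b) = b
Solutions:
 g(b) = -sqrt(C1 + b^2)
 g(b) = sqrt(C1 + b^2)


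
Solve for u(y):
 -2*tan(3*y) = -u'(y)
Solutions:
 u(y) = C1 - 2*log(cos(3*y))/3


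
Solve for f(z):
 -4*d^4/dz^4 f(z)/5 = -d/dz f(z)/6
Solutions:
 f(z) = C1 + C4*exp(3^(2/3)*5^(1/3)*z/6) + (C2*sin(3^(1/6)*5^(1/3)*z/4) + C3*cos(3^(1/6)*5^(1/3)*z/4))*exp(-3^(2/3)*5^(1/3)*z/12)


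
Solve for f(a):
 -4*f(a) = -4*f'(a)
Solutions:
 f(a) = C1*exp(a)


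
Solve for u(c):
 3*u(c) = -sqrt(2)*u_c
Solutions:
 u(c) = C1*exp(-3*sqrt(2)*c/2)


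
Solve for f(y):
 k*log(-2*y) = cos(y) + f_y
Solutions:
 f(y) = C1 + k*y*(log(-y) - 1) + k*y*log(2) - sin(y)


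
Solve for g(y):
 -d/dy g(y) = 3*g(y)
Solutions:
 g(y) = C1*exp(-3*y)


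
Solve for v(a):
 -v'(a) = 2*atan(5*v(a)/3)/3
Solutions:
 Integral(1/atan(5*_y/3), (_y, v(a))) = C1 - 2*a/3


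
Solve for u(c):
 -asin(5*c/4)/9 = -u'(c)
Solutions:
 u(c) = C1 + c*asin(5*c/4)/9 + sqrt(16 - 25*c^2)/45


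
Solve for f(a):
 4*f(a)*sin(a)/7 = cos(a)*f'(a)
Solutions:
 f(a) = C1/cos(a)^(4/7)


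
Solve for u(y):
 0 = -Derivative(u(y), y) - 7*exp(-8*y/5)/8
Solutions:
 u(y) = C1 + 35*exp(-8*y/5)/64


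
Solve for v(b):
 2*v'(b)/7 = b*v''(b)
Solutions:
 v(b) = C1 + C2*b^(9/7)


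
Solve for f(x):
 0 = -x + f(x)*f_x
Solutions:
 f(x) = -sqrt(C1 + x^2)
 f(x) = sqrt(C1 + x^2)


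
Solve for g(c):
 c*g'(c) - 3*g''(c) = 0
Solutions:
 g(c) = C1 + C2*erfi(sqrt(6)*c/6)


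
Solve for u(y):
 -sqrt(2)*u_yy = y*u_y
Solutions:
 u(y) = C1 + C2*erf(2^(1/4)*y/2)


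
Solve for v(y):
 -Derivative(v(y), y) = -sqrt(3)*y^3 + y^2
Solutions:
 v(y) = C1 + sqrt(3)*y^4/4 - y^3/3


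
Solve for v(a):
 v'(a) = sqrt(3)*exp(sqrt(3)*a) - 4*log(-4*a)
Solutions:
 v(a) = C1 - 4*a*log(-a) + 4*a*(1 - 2*log(2)) + exp(sqrt(3)*a)


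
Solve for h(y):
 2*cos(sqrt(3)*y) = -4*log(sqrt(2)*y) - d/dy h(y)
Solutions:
 h(y) = C1 - 4*y*log(y) - 2*y*log(2) + 4*y - 2*sqrt(3)*sin(sqrt(3)*y)/3


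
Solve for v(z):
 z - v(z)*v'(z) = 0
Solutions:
 v(z) = -sqrt(C1 + z^2)
 v(z) = sqrt(C1 + z^2)


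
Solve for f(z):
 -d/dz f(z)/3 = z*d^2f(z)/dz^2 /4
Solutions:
 f(z) = C1 + C2/z^(1/3)


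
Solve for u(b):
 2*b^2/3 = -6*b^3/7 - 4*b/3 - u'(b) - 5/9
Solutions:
 u(b) = C1 - 3*b^4/14 - 2*b^3/9 - 2*b^2/3 - 5*b/9


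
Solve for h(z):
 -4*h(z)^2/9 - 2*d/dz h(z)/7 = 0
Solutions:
 h(z) = 9/(C1 + 14*z)


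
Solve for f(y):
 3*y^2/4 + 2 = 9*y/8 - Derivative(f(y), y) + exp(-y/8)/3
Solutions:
 f(y) = C1 - y^3/4 + 9*y^2/16 - 2*y - 8*exp(-y/8)/3


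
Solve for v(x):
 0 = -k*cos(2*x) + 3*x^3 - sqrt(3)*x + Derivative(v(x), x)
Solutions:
 v(x) = C1 + k*sin(2*x)/2 - 3*x^4/4 + sqrt(3)*x^2/2


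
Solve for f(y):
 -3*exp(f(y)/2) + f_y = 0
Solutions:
 f(y) = 2*log(-1/(C1 + 3*y)) + 2*log(2)


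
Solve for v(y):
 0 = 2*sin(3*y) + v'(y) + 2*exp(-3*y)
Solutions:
 v(y) = C1 + 2*cos(3*y)/3 + 2*exp(-3*y)/3


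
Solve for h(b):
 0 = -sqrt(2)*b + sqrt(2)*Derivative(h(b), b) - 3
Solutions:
 h(b) = C1 + b^2/2 + 3*sqrt(2)*b/2


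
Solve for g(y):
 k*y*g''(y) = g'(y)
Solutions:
 g(y) = C1 + y^(((re(k) + 1)*re(k) + im(k)^2)/(re(k)^2 + im(k)^2))*(C2*sin(log(y)*Abs(im(k))/(re(k)^2 + im(k)^2)) + C3*cos(log(y)*im(k)/(re(k)^2 + im(k)^2)))


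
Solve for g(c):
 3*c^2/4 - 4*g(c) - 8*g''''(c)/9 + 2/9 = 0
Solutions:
 g(c) = 3*c^2/16 + (C1*sin(2^(1/4)*sqrt(3)*c/2) + C2*cos(2^(1/4)*sqrt(3)*c/2))*exp(-2^(1/4)*sqrt(3)*c/2) + (C3*sin(2^(1/4)*sqrt(3)*c/2) + C4*cos(2^(1/4)*sqrt(3)*c/2))*exp(2^(1/4)*sqrt(3)*c/2) + 1/18


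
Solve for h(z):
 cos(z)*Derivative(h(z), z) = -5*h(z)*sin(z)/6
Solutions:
 h(z) = C1*cos(z)^(5/6)


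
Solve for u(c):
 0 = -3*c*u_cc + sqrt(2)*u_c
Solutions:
 u(c) = C1 + C2*c^(sqrt(2)/3 + 1)


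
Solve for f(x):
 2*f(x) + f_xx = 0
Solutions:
 f(x) = C1*sin(sqrt(2)*x) + C2*cos(sqrt(2)*x)


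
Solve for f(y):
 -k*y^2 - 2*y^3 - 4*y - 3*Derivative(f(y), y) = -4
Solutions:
 f(y) = C1 - k*y^3/9 - y^4/6 - 2*y^2/3 + 4*y/3


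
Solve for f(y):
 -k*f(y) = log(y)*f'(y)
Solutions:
 f(y) = C1*exp(-k*li(y))


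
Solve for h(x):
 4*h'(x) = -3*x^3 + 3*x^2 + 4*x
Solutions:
 h(x) = C1 - 3*x^4/16 + x^3/4 + x^2/2


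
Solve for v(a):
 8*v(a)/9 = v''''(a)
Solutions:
 v(a) = C1*exp(-2^(3/4)*sqrt(3)*a/3) + C2*exp(2^(3/4)*sqrt(3)*a/3) + C3*sin(2^(3/4)*sqrt(3)*a/3) + C4*cos(2^(3/4)*sqrt(3)*a/3)


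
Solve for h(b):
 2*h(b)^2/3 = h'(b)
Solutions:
 h(b) = -3/(C1 + 2*b)


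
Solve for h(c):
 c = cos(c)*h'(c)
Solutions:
 h(c) = C1 + Integral(c/cos(c), c)


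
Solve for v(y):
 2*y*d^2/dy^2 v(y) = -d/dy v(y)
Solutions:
 v(y) = C1 + C2*sqrt(y)


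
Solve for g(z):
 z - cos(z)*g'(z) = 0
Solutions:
 g(z) = C1 + Integral(z/cos(z), z)


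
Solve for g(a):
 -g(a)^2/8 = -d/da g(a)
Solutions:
 g(a) = -8/(C1 + a)


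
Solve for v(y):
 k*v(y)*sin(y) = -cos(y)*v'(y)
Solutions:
 v(y) = C1*exp(k*log(cos(y)))


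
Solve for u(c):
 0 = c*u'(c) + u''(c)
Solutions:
 u(c) = C1 + C2*erf(sqrt(2)*c/2)


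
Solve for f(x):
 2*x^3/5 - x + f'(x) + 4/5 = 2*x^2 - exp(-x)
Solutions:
 f(x) = C1 - x^4/10 + 2*x^3/3 + x^2/2 - 4*x/5 + exp(-x)


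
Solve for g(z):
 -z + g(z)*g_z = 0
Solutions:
 g(z) = -sqrt(C1 + z^2)
 g(z) = sqrt(C1 + z^2)


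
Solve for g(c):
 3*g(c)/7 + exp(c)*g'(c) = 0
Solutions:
 g(c) = C1*exp(3*exp(-c)/7)


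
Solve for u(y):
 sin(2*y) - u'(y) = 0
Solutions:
 u(y) = C1 - cos(2*y)/2


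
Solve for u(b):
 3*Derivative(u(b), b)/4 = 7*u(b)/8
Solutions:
 u(b) = C1*exp(7*b/6)


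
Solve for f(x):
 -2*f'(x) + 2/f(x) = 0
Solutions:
 f(x) = -sqrt(C1 + 2*x)
 f(x) = sqrt(C1 + 2*x)


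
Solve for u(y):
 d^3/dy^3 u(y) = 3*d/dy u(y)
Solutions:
 u(y) = C1 + C2*exp(-sqrt(3)*y) + C3*exp(sqrt(3)*y)


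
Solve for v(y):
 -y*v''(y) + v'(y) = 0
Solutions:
 v(y) = C1 + C2*y^2


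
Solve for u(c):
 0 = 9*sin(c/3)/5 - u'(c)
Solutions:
 u(c) = C1 - 27*cos(c/3)/5


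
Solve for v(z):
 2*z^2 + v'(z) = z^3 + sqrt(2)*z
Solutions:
 v(z) = C1 + z^4/4 - 2*z^3/3 + sqrt(2)*z^2/2


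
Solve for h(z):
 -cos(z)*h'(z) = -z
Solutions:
 h(z) = C1 + Integral(z/cos(z), z)


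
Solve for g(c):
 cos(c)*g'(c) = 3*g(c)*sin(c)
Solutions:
 g(c) = C1/cos(c)^3


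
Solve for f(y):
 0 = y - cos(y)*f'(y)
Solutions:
 f(y) = C1 + Integral(y/cos(y), y)


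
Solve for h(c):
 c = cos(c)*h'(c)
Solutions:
 h(c) = C1 + Integral(c/cos(c), c)


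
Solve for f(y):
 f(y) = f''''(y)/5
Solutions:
 f(y) = C1*exp(-5^(1/4)*y) + C2*exp(5^(1/4)*y) + C3*sin(5^(1/4)*y) + C4*cos(5^(1/4)*y)


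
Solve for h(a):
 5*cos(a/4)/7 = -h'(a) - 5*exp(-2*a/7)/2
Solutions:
 h(a) = C1 - 20*sin(a/4)/7 + 35*exp(-2*a/7)/4


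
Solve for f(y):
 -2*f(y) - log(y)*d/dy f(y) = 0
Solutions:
 f(y) = C1*exp(-2*li(y))


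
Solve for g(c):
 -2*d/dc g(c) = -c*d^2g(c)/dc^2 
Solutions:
 g(c) = C1 + C2*c^3


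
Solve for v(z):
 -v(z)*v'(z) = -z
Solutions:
 v(z) = -sqrt(C1 + z^2)
 v(z) = sqrt(C1 + z^2)


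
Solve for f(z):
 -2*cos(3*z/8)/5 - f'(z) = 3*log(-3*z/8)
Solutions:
 f(z) = C1 - 3*z*log(-z) - 3*z*log(3) + 3*z + 9*z*log(2) - 16*sin(3*z/8)/15


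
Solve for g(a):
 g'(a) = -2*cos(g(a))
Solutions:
 g(a) = pi - asin((C1 + exp(4*a))/(C1 - exp(4*a)))
 g(a) = asin((C1 + exp(4*a))/(C1 - exp(4*a)))


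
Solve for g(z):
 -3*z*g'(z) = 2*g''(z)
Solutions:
 g(z) = C1 + C2*erf(sqrt(3)*z/2)


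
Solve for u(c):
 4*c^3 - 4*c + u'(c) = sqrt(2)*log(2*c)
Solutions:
 u(c) = C1 - c^4 + 2*c^2 + sqrt(2)*c*log(c) - sqrt(2)*c + sqrt(2)*c*log(2)


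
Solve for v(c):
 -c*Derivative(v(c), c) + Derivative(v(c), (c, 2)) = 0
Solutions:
 v(c) = C1 + C2*erfi(sqrt(2)*c/2)


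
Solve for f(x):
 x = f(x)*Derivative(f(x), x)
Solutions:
 f(x) = -sqrt(C1 + x^2)
 f(x) = sqrt(C1 + x^2)


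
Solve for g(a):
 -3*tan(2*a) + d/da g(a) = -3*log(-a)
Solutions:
 g(a) = C1 - 3*a*log(-a) + 3*a - 3*log(cos(2*a))/2


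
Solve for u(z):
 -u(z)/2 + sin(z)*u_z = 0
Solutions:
 u(z) = C1*(cos(z) - 1)^(1/4)/(cos(z) + 1)^(1/4)


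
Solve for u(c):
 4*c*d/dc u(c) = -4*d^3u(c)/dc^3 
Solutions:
 u(c) = C1 + Integral(C2*airyai(-c) + C3*airybi(-c), c)


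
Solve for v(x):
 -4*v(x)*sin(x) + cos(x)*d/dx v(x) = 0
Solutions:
 v(x) = C1/cos(x)^4


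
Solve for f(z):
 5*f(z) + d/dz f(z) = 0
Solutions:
 f(z) = C1*exp(-5*z)


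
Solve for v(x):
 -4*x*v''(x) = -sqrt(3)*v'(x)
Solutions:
 v(x) = C1 + C2*x^(sqrt(3)/4 + 1)


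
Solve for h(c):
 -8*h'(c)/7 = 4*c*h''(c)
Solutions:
 h(c) = C1 + C2*c^(5/7)


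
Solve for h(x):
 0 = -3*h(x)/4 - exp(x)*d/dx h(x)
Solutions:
 h(x) = C1*exp(3*exp(-x)/4)


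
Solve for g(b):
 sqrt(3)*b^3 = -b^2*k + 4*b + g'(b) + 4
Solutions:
 g(b) = C1 + sqrt(3)*b^4/4 + b^3*k/3 - 2*b^2 - 4*b


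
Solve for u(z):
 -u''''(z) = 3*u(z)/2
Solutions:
 u(z) = (C1*sin(6^(1/4)*z/2) + C2*cos(6^(1/4)*z/2))*exp(-6^(1/4)*z/2) + (C3*sin(6^(1/4)*z/2) + C4*cos(6^(1/4)*z/2))*exp(6^(1/4)*z/2)


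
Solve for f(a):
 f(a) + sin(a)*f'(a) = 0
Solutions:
 f(a) = C1*sqrt(cos(a) + 1)/sqrt(cos(a) - 1)


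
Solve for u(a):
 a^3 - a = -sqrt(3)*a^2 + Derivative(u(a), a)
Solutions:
 u(a) = C1 + a^4/4 + sqrt(3)*a^3/3 - a^2/2


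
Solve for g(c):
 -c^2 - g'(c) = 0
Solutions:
 g(c) = C1 - c^3/3


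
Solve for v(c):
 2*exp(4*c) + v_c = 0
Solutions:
 v(c) = C1 - exp(4*c)/2


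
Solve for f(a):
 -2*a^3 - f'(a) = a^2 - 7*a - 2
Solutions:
 f(a) = C1 - a^4/2 - a^3/3 + 7*a^2/2 + 2*a


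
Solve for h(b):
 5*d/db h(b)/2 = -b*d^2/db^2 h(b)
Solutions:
 h(b) = C1 + C2/b^(3/2)


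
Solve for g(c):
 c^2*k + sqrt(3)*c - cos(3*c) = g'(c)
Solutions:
 g(c) = C1 + c^3*k/3 + sqrt(3)*c^2/2 - sin(3*c)/3


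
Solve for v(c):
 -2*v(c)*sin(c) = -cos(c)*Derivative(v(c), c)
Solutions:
 v(c) = C1/cos(c)^2


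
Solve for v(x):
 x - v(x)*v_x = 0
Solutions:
 v(x) = -sqrt(C1 + x^2)
 v(x) = sqrt(C1 + x^2)


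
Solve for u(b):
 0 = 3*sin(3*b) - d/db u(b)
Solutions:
 u(b) = C1 - cos(3*b)


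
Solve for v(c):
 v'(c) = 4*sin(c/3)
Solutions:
 v(c) = C1 - 12*cos(c/3)


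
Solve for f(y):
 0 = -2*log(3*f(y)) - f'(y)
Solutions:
 Integral(1/(log(_y) + log(3)), (_y, f(y)))/2 = C1 - y


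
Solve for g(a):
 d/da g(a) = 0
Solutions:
 g(a) = C1


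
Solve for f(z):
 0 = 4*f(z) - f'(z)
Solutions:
 f(z) = C1*exp(4*z)


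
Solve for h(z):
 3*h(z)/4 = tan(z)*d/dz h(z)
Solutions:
 h(z) = C1*sin(z)^(3/4)


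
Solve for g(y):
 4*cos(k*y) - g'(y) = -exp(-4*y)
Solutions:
 g(y) = C1 - exp(-4*y)/4 + 4*sin(k*y)/k


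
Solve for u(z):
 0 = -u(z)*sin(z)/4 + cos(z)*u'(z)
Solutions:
 u(z) = C1/cos(z)^(1/4)


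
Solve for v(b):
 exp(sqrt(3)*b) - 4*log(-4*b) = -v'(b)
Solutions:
 v(b) = C1 + 4*b*log(-b) + 4*b*(-1 + 2*log(2)) - sqrt(3)*exp(sqrt(3)*b)/3


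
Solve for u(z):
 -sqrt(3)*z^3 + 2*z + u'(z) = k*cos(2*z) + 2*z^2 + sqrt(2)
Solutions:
 u(z) = C1 + k*sin(2*z)/2 + sqrt(3)*z^4/4 + 2*z^3/3 - z^2 + sqrt(2)*z


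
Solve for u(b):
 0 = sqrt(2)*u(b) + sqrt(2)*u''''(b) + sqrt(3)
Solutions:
 u(b) = (C1*sin(sqrt(2)*b/2) + C2*cos(sqrt(2)*b/2))*exp(-sqrt(2)*b/2) + (C3*sin(sqrt(2)*b/2) + C4*cos(sqrt(2)*b/2))*exp(sqrt(2)*b/2) - sqrt(6)/2


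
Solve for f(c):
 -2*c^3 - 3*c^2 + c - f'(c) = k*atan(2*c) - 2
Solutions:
 f(c) = C1 - c^4/2 - c^3 + c^2/2 + 2*c - k*(c*atan(2*c) - log(4*c^2 + 1)/4)


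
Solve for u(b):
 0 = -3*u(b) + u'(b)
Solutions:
 u(b) = C1*exp(3*b)


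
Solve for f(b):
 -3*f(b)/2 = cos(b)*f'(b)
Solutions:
 f(b) = C1*(sin(b) - 1)^(3/4)/(sin(b) + 1)^(3/4)


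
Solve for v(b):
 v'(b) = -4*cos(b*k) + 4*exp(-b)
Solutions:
 v(b) = C1 - 4*exp(-b) - 4*sin(b*k)/k


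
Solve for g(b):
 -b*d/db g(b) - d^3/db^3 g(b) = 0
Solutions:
 g(b) = C1 + Integral(C2*airyai(-b) + C3*airybi(-b), b)


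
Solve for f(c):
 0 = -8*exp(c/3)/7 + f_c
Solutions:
 f(c) = C1 + 24*exp(c/3)/7


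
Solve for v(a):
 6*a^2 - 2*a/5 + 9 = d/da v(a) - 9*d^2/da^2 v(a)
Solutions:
 v(a) = C1 + C2*exp(a/9) + 2*a^3 + 269*a^2/5 + 4887*a/5


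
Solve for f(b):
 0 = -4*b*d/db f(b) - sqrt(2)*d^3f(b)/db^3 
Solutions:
 f(b) = C1 + Integral(C2*airyai(-sqrt(2)*b) + C3*airybi(-sqrt(2)*b), b)


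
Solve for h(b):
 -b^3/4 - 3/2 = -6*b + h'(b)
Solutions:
 h(b) = C1 - b^4/16 + 3*b^2 - 3*b/2


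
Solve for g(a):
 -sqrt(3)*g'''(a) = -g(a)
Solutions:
 g(a) = C3*exp(3^(5/6)*a/3) + (C1*sin(3^(1/3)*a/2) + C2*cos(3^(1/3)*a/2))*exp(-3^(5/6)*a/6)


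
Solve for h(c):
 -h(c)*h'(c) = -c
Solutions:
 h(c) = -sqrt(C1 + c^2)
 h(c) = sqrt(C1 + c^2)


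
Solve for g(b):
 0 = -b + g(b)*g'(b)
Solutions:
 g(b) = -sqrt(C1 + b^2)
 g(b) = sqrt(C1 + b^2)


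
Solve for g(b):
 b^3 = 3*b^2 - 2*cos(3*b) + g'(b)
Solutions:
 g(b) = C1 + b^4/4 - b^3 + 2*sin(3*b)/3


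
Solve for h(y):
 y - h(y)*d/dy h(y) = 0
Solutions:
 h(y) = -sqrt(C1 + y^2)
 h(y) = sqrt(C1 + y^2)


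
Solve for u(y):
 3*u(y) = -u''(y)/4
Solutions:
 u(y) = C1*sin(2*sqrt(3)*y) + C2*cos(2*sqrt(3)*y)


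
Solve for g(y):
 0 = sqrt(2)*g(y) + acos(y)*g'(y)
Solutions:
 g(y) = C1*exp(-sqrt(2)*Integral(1/acos(y), y))


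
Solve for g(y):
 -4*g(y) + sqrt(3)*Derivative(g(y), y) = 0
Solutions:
 g(y) = C1*exp(4*sqrt(3)*y/3)


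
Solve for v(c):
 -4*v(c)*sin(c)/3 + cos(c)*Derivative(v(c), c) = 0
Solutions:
 v(c) = C1/cos(c)^(4/3)


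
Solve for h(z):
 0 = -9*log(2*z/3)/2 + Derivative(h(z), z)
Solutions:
 h(z) = C1 + 9*z*log(z)/2 - 9*z*log(3)/2 - 9*z/2 + 9*z*log(2)/2


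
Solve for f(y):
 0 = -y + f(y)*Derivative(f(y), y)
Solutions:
 f(y) = -sqrt(C1 + y^2)
 f(y) = sqrt(C1 + y^2)


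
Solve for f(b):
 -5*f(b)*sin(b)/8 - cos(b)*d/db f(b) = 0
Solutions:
 f(b) = C1*cos(b)^(5/8)


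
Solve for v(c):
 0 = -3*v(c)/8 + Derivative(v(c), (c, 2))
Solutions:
 v(c) = C1*exp(-sqrt(6)*c/4) + C2*exp(sqrt(6)*c/4)


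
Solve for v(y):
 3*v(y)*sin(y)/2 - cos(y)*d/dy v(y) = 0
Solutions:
 v(y) = C1/cos(y)^(3/2)


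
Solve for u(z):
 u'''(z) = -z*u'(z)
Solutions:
 u(z) = C1 + Integral(C2*airyai(-z) + C3*airybi(-z), z)


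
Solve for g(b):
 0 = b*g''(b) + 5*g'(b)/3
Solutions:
 g(b) = C1 + C2/b^(2/3)


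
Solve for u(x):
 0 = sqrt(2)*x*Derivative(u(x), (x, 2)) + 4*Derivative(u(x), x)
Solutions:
 u(x) = C1 + C2*x^(1 - 2*sqrt(2))


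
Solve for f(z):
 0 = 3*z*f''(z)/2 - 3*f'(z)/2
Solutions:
 f(z) = C1 + C2*z^2


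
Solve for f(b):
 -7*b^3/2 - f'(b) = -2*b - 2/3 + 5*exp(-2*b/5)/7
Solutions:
 f(b) = C1 - 7*b^4/8 + b^2 + 2*b/3 + 25*exp(-2*b/5)/14


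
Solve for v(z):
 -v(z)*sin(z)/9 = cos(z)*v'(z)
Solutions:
 v(z) = C1*cos(z)^(1/9)


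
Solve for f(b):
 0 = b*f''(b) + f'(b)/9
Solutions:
 f(b) = C1 + C2*b^(8/9)


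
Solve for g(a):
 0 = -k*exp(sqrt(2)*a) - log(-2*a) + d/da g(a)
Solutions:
 g(a) = C1 + a*log(-a) + a*(-1 + log(2)) + sqrt(2)*k*exp(sqrt(2)*a)/2


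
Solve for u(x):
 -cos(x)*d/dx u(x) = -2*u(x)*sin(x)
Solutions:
 u(x) = C1/cos(x)^2
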